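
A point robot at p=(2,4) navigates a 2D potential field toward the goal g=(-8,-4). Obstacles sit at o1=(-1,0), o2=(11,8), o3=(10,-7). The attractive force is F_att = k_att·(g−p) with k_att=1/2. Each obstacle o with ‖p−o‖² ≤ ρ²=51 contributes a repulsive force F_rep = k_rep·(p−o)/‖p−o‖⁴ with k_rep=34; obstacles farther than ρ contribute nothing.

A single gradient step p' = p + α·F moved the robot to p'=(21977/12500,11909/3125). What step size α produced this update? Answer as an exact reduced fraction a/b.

α = 1/20

F_att = 1/2·(g−p) = 1/2·(-10,-8) = (-5.0000,-4.0000)
o1: d²=25 ≤ ρ²=51; F_rep = 34·(3,4)/25² = (0.1632,0.2176)
o2: d²=97 > ρ²=51 → inactive
o3: d²=185 > ρ²=51 → inactive
F = F_att + ΣF_rep = (-4.8368,-3.7824)
Δp = p'−p = (-0.2418,-0.1891); α = Δx/Fx = (-3023/12500) / (-3023/625) = 1/20
check: Δy/Fy = (-591/3125) / (-2364/625) = 1/20 ✓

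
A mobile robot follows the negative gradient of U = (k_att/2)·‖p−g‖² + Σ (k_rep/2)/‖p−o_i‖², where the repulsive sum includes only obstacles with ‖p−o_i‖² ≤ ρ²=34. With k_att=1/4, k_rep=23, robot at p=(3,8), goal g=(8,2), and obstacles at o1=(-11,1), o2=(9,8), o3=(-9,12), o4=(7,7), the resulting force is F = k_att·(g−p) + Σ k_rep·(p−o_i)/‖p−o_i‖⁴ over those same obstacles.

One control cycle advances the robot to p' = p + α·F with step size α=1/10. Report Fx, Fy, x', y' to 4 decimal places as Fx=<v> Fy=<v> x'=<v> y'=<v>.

F_att = 1/4·(g−p) = 1/4·(5,-6) = (1.2500,-1.5000)
o1: d²=245 > ρ²=34 → inactive
o2: d²=36 > ρ²=34 → inactive
o3: d²=160 > ρ²=34 → inactive
o4: d²=17 ≤ ρ²=34; F_rep = 23·(-4,1)/17² = (-0.3183,0.0796)
F = F_att + ΣF_rep = (0.9317,-1.4204)
p' = p + 1/10·F = (3.0932,7.8580)

Fx=0.9317 Fy=-1.4204 x'=3.0932 y'=7.8580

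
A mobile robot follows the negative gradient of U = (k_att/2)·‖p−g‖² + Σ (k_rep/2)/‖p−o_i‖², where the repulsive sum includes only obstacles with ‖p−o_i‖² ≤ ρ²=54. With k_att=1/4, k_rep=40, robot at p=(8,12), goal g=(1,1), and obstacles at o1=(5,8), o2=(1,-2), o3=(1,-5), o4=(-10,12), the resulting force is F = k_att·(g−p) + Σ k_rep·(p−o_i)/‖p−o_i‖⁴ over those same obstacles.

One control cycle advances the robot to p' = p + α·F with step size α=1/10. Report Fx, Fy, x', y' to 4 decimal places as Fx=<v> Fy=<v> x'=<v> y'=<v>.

Fx=-1.5580 Fy=-2.4940 x'=7.8442 y'=11.7506

F_att = 1/4·(g−p) = 1/4·(-7,-11) = (-1.7500,-2.7500)
o1: d²=25 ≤ ρ²=54; F_rep = 40·(3,4)/25² = (0.1920,0.2560)
o2: d²=245 > ρ²=54 → inactive
o3: d²=338 > ρ²=54 → inactive
o4: d²=324 > ρ²=54 → inactive
F = F_att + ΣF_rep = (-1.5580,-2.4940)
p' = p + 1/10·F = (7.8442,11.7506)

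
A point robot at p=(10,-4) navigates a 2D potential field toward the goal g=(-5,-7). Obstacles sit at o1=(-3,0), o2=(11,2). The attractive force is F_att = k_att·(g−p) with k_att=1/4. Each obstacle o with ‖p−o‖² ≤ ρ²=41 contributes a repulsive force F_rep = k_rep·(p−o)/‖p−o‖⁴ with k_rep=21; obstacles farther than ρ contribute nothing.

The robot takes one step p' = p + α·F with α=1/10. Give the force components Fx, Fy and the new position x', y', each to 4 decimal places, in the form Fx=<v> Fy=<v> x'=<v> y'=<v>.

F_att = 1/4·(g−p) = 1/4·(-15,-3) = (-3.7500,-0.7500)
o1: d²=185 > ρ²=41 → inactive
o2: d²=37 ≤ ρ²=41; F_rep = 21·(-1,-6)/37² = (-0.0153,-0.0920)
F = F_att + ΣF_rep = (-3.7653,-0.8420)
p' = p + 1/10·F = (9.6235,-4.0842)

Fx=-3.7653 Fy=-0.8420 x'=9.6235 y'=-4.0842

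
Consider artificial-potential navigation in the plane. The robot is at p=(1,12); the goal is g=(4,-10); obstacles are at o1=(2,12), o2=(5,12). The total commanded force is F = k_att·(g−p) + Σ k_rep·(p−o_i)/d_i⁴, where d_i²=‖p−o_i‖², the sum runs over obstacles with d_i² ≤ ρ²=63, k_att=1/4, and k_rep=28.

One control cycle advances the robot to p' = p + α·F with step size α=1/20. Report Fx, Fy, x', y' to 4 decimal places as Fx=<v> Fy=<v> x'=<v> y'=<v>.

F_att = 1/4·(g−p) = 1/4·(3,-22) = (0.7500,-5.5000)
o1: d²=1 ≤ ρ²=63; F_rep = 28·(-1,0)/1² = (-28.0000,0.0000)
o2: d²=16 ≤ ρ²=63; F_rep = 28·(-4,0)/16² = (-0.4375,0.0000)
F = F_att + ΣF_rep = (-27.6875,-5.5000)
p' = p + 1/20·F = (-0.3844,11.7250)

Fx=-27.6875 Fy=-5.5000 x'=-0.3844 y'=11.7250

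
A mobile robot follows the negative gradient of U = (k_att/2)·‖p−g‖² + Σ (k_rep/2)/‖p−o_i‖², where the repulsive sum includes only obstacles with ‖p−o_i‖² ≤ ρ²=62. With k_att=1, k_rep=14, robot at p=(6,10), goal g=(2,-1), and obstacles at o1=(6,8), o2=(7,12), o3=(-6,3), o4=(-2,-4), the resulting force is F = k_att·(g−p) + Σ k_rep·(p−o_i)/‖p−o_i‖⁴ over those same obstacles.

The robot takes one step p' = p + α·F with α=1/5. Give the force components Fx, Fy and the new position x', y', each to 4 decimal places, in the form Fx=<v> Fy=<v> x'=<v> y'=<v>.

Fx=-4.5600 Fy=-10.3700 x'=5.0880 y'=7.9260

F_att = 1·(g−p) = 1·(-4,-11) = (-4.0000,-11.0000)
o1: d²=4 ≤ ρ²=62; F_rep = 14·(0,2)/4² = (0.0000,1.7500)
o2: d²=5 ≤ ρ²=62; F_rep = 14·(-1,-2)/5² = (-0.5600,-1.1200)
o3: d²=193 > ρ²=62 → inactive
o4: d²=260 > ρ²=62 → inactive
F = F_att + ΣF_rep = (-4.5600,-10.3700)
p' = p + 1/5·F = (5.0880,7.9260)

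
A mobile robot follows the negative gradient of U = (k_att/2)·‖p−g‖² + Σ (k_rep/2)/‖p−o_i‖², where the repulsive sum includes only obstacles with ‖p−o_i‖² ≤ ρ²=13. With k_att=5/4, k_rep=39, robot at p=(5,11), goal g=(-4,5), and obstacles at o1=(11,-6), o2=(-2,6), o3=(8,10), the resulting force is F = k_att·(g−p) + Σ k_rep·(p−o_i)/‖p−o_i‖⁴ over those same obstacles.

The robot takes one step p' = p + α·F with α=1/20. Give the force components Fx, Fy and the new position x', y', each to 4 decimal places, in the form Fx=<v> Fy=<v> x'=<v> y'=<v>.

F_att = 5/4·(g−p) = 5/4·(-9,-6) = (-11.2500,-7.5000)
o1: d²=325 > ρ²=13 → inactive
o2: d²=74 > ρ²=13 → inactive
o3: d²=10 ≤ ρ²=13; F_rep = 39·(-3,1)/10² = (-1.1700,0.3900)
F = F_att + ΣF_rep = (-12.4200,-7.1100)
p' = p + 1/20·F = (4.3790,10.6445)

Fx=-12.4200 Fy=-7.1100 x'=4.3790 y'=10.6445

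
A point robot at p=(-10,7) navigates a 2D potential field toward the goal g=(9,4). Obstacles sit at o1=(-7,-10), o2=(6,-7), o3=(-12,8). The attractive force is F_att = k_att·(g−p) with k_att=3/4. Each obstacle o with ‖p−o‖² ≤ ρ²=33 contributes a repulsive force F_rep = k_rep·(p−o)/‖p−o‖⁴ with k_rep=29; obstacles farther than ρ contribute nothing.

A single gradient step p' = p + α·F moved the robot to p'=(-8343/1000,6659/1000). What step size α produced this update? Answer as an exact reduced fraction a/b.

F_att = 3/4·(g−p) = 3/4·(19,-3) = (14.2500,-2.2500)
o1: d²=298 > ρ²=33 → inactive
o2: d²=452 > ρ²=33 → inactive
o3: d²=5 ≤ ρ²=33; F_rep = 29·(2,-1)/5² = (2.3200,-1.1600)
F = F_att + ΣF_rep = (16.5700,-3.4100)
Δp = p'−p = (1.6570,-0.3410); α = Δx/Fx = (1657/1000) / (1657/100) = 1/10
check: Δy/Fy = (-341/1000) / (-341/100) = 1/10 ✓

α = 1/10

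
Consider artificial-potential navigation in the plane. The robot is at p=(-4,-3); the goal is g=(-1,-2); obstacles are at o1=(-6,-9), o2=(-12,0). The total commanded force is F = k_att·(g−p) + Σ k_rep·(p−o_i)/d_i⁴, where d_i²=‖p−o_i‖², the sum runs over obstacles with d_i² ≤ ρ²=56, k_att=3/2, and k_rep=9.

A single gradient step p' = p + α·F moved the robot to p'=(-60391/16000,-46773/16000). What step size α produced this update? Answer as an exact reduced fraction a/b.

α = 1/20

F_att = 3/2·(g−p) = 3/2·(3,1) = (4.5000,1.5000)
o1: d²=40 ≤ ρ²=56; F_rep = 9·(2,6)/40² = (0.0112,0.0338)
o2: d²=73 > ρ²=56 → inactive
F = F_att + ΣF_rep = (4.5113,1.5337)
Δp = p'−p = (0.2256,0.0767); α = Δx/Fx = (3609/16000) / (3609/800) = 1/20
check: Δy/Fy = (1227/16000) / (1227/800) = 1/20 ✓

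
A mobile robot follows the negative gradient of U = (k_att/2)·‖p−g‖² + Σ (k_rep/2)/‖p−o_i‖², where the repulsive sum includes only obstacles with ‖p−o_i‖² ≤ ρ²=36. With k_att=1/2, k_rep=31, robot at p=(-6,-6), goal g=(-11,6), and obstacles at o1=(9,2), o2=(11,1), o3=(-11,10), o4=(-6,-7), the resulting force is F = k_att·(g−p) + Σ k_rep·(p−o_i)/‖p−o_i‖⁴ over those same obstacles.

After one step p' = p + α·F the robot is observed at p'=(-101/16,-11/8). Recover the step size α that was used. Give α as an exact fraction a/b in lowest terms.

F_att = 1/2·(g−p) = 1/2·(-5,12) = (-2.5000,6.0000)
o1: d²=289 > ρ²=36 → inactive
o2: d²=338 > ρ²=36 → inactive
o3: d²=281 > ρ²=36 → inactive
o4: d²=1 ≤ ρ²=36; F_rep = 31·(0,1)/1² = (0.0000,31.0000)
F = F_att + ΣF_rep = (-2.5000,37.0000)
Δp = p'−p = (-0.3125,4.6250); α = Δx/Fx = (-5/16) / (-5/2) = 1/8
check: Δy/Fy = (37/8) / (37) = 1/8 ✓

α = 1/8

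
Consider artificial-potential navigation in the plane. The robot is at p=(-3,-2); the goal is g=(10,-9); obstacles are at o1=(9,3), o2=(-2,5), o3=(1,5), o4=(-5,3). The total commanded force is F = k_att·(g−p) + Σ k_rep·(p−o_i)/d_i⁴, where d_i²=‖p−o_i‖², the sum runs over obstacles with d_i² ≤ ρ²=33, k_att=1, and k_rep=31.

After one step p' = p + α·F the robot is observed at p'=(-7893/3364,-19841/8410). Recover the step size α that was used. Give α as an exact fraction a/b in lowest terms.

F_att = 1·(g−p) = 1·(13,-7) = (13.0000,-7.0000)
o1: d²=169 > ρ²=33 → inactive
o2: d²=50 > ρ²=33 → inactive
o3: d²=65 > ρ²=33 → inactive
o4: d²=29 ≤ ρ²=33; F_rep = 31·(2,-5)/29² = (0.0737,-0.1843)
F = F_att + ΣF_rep = (13.0737,-7.1843)
Δp = p'−p = (0.6537,-0.3592); α = Δx/Fx = (2199/3364) / (10995/841) = 1/20
check: Δy/Fy = (-3021/8410) / (-6042/841) = 1/20 ✓

α = 1/20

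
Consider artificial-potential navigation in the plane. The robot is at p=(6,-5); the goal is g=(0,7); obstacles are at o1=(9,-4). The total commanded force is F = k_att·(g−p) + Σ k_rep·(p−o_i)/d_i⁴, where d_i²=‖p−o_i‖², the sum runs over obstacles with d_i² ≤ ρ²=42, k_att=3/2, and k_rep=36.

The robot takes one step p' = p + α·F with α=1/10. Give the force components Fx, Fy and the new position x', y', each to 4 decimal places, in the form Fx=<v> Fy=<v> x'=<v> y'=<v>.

F_att = 3/2·(g−p) = 3/2·(-6,12) = (-9.0000,18.0000)
o1: d²=10 ≤ ρ²=42; F_rep = 36·(-3,-1)/10² = (-1.0800,-0.3600)
F = F_att + ΣF_rep = (-10.0800,17.6400)
p' = p + 1/10·F = (4.9920,-3.2360)

Fx=-10.0800 Fy=17.6400 x'=4.9920 y'=-3.2360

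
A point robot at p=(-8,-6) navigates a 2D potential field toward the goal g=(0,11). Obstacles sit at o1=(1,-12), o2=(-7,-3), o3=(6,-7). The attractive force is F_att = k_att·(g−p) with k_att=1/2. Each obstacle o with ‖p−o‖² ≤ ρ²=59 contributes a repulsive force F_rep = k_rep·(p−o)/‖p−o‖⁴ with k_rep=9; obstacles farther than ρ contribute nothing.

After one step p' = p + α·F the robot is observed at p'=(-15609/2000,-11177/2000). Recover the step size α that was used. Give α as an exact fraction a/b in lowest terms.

F_att = 1/2·(g−p) = 1/2·(8,17) = (4.0000,8.5000)
o1: d²=117 > ρ²=59 → inactive
o2: d²=10 ≤ ρ²=59; F_rep = 9·(-1,-3)/10² = (-0.0900,-0.2700)
o3: d²=197 > ρ²=59 → inactive
F = F_att + ΣF_rep = (3.9100,8.2300)
Δp = p'−p = (0.1955,0.4115); α = Δx/Fx = (391/2000) / (391/100) = 1/20
check: Δy/Fy = (823/2000) / (823/100) = 1/20 ✓

α = 1/20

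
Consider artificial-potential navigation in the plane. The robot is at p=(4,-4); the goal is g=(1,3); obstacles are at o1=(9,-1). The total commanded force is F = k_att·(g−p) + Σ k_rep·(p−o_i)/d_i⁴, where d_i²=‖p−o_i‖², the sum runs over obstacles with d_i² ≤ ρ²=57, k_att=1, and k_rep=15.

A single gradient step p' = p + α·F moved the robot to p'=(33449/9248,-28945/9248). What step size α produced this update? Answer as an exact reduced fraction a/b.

α = 1/8

F_att = 1·(g−p) = 1·(-3,7) = (-3.0000,7.0000)
o1: d²=34 ≤ ρ²=57; F_rep = 15·(-5,-3)/34² = (-0.0649,-0.0389)
F = F_att + ΣF_rep = (-3.0649,6.9611)
Δp = p'−p = (-0.3831,0.8701); α = Δx/Fx = (-3543/9248) / (-3543/1156) = 1/8
check: Δy/Fy = (8047/9248) / (8047/1156) = 1/8 ✓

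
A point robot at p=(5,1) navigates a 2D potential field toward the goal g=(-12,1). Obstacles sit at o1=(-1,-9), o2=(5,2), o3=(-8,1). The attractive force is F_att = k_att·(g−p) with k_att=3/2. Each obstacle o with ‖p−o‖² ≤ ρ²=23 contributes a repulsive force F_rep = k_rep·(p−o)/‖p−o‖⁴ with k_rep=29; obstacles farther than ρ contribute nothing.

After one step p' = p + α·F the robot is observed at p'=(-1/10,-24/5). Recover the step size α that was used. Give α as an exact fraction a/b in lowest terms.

F_att = 3/2·(g−p) = 3/2·(-17,0) = (-25.5000,0.0000)
o1: d²=136 > ρ²=23 → inactive
o2: d²=1 ≤ ρ²=23; F_rep = 29·(0,-1)/1² = (0.0000,-29.0000)
o3: d²=169 > ρ²=23 → inactive
F = F_att + ΣF_rep = (-25.5000,-29.0000)
Δp = p'−p = (-5.1000,-5.8000); α = Δx/Fx = (-51/10) / (-51/2) = 1/5
check: Δy/Fy = (-29/5) / (-29) = 1/5 ✓

α = 1/5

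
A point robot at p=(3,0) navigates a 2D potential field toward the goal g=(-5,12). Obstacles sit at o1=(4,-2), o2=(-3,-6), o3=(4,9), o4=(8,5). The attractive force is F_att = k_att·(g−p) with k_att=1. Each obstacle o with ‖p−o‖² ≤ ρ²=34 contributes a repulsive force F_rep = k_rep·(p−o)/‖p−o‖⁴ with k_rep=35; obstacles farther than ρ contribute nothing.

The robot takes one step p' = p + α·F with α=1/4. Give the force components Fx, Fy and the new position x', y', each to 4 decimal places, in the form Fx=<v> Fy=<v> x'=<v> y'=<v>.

F_att = 1·(g−p) = 1·(-8,12) = (-8.0000,12.0000)
o1: d²=5 ≤ ρ²=34; F_rep = 35·(-1,2)/5² = (-1.4000,2.8000)
o2: d²=72 > ρ²=34 → inactive
o3: d²=82 > ρ²=34 → inactive
o4: d²=50 > ρ²=34 → inactive
F = F_att + ΣF_rep = (-9.4000,14.8000)
p' = p + 1/4·F = (0.6500,3.7000)

Fx=-9.4000 Fy=14.8000 x'=0.6500 y'=3.7000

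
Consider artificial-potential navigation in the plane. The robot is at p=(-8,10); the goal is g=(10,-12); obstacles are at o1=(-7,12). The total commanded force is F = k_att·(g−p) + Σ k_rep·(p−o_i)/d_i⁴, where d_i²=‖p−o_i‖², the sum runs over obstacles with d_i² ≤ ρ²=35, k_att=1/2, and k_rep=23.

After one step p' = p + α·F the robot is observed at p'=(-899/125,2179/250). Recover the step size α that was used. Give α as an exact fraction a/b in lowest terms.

F_att = 1/2·(g−p) = 1/2·(18,-22) = (9.0000,-11.0000)
o1: d²=5 ≤ ρ²=35; F_rep = 23·(-1,-2)/5² = (-0.9200,-1.8400)
F = F_att + ΣF_rep = (8.0800,-12.8400)
Δp = p'−p = (0.8080,-1.2840); α = Δx/Fx = (101/125) / (202/25) = 1/10
check: Δy/Fy = (-321/250) / (-321/25) = 1/10 ✓

α = 1/10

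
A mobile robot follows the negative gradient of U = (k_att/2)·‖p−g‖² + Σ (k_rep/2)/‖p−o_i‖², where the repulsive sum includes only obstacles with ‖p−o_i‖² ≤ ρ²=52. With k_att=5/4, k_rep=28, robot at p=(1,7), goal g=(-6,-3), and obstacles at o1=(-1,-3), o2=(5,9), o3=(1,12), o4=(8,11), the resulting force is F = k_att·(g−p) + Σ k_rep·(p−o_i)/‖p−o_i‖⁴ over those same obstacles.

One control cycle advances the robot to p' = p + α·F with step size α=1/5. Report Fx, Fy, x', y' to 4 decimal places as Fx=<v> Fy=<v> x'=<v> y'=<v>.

Fx=-9.0300 Fy=-12.8640 x'=-0.8060 y'=4.4272

F_att = 5/4·(g−p) = 5/4·(-7,-10) = (-8.7500,-12.5000)
o1: d²=104 > ρ²=52 → inactive
o2: d²=20 ≤ ρ²=52; F_rep = 28·(-4,-2)/20² = (-0.2800,-0.1400)
o3: d²=25 ≤ ρ²=52; F_rep = 28·(0,-5)/25² = (0.0000,-0.2240)
o4: d²=65 > ρ²=52 → inactive
F = F_att + ΣF_rep = (-9.0300,-12.8640)
p' = p + 1/5·F = (-0.8060,4.4272)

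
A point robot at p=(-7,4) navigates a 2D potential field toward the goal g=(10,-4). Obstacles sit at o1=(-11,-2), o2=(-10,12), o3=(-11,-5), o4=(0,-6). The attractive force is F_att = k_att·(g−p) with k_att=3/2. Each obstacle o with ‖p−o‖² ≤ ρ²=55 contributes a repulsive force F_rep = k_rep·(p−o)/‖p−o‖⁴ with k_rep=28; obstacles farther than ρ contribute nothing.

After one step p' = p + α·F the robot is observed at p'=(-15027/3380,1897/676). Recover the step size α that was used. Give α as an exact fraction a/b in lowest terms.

α = 1/10

F_att = 3/2·(g−p) = 3/2·(17,-8) = (25.5000,-12.0000)
o1: d²=52 ≤ ρ²=55; F_rep = 28·(4,6)/52² = (0.0414,0.0621)
o2: d²=73 > ρ²=55 → inactive
o3: d²=97 > ρ²=55 → inactive
o4: d²=149 > ρ²=55 → inactive
F = F_att + ΣF_rep = (25.5414,-11.9379)
Δp = p'−p = (2.5541,-1.1938); α = Δx/Fx = (8633/3380) / (8633/338) = 1/10
check: Δy/Fy = (-807/676) / (-4035/338) = 1/10 ✓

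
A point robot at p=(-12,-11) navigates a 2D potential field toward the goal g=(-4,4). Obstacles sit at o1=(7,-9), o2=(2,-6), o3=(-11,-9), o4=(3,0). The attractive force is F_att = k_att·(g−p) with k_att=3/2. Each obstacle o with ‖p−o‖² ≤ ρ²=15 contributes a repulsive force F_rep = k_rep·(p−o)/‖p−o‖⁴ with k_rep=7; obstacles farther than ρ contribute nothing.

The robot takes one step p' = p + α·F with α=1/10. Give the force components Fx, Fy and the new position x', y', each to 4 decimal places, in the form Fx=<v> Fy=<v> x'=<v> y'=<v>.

Fx=11.7200 Fy=21.9400 x'=-10.8280 y'=-8.8060

F_att = 3/2·(g−p) = 3/2·(8,15) = (12.0000,22.5000)
o1: d²=365 > ρ²=15 → inactive
o2: d²=221 > ρ²=15 → inactive
o3: d²=5 ≤ ρ²=15; F_rep = 7·(-1,-2)/5² = (-0.2800,-0.5600)
o4: d²=346 > ρ²=15 → inactive
F = F_att + ΣF_rep = (11.7200,21.9400)
p' = p + 1/10·F = (-10.8280,-8.8060)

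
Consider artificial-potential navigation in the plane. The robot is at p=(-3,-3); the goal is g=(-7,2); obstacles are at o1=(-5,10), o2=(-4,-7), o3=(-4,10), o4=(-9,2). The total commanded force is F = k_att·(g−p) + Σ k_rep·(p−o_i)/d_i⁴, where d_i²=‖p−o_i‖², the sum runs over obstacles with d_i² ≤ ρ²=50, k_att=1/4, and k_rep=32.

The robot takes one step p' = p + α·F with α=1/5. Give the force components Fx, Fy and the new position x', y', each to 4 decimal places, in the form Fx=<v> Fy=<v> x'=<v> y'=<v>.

F_att = 1/4·(g−p) = 1/4·(-4,5) = (-1.0000,1.2500)
o1: d²=173 > ρ²=50 → inactive
o2: d²=17 ≤ ρ²=50; F_rep = 32·(1,4)/17² = (0.1107,0.4429)
o3: d²=170 > ρ²=50 → inactive
o4: d²=61 > ρ²=50 → inactive
F = F_att + ΣF_rep = (-0.8893,1.6929)
p' = p + 1/5·F = (-3.1779,-2.6614)

Fx=-0.8893 Fy=1.6929 x'=-3.1779 y'=-2.6614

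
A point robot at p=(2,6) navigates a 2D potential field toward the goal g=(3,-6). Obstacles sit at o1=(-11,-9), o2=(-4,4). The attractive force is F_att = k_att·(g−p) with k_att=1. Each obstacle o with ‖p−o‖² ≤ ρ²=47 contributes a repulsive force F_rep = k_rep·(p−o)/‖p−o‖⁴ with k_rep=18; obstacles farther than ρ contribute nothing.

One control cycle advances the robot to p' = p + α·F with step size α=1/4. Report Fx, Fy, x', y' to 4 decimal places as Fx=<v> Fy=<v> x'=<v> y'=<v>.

F_att = 1·(g−p) = 1·(1,-12) = (1.0000,-12.0000)
o1: d²=394 > ρ²=47 → inactive
o2: d²=40 ≤ ρ²=47; F_rep = 18·(6,2)/40² = (0.0675,0.0225)
F = F_att + ΣF_rep = (1.0675,-11.9775)
p' = p + 1/4·F = (2.2669,3.0056)

Fx=1.0675 Fy=-11.9775 x'=2.2669 y'=3.0056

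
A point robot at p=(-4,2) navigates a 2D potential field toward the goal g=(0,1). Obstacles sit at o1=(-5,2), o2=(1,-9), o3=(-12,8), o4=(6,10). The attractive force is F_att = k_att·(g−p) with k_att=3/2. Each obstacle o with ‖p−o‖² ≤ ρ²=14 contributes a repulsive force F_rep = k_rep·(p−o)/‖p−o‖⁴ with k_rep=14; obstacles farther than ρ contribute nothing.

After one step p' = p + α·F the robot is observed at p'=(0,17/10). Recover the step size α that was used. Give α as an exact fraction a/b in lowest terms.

α = 1/5

F_att = 3/2·(g−p) = 3/2·(4,-1) = (6.0000,-1.5000)
o1: d²=1 ≤ ρ²=14; F_rep = 14·(1,0)/1² = (14.0000,0.0000)
o2: d²=146 > ρ²=14 → inactive
o3: d²=100 > ρ²=14 → inactive
o4: d²=164 > ρ²=14 → inactive
F = F_att + ΣF_rep = (20.0000,-1.5000)
Δp = p'−p = (4.0000,-0.3000); α = Δx/Fx = (4) / (20) = 1/5
check: Δy/Fy = (-3/10) / (-3/2) = 1/5 ✓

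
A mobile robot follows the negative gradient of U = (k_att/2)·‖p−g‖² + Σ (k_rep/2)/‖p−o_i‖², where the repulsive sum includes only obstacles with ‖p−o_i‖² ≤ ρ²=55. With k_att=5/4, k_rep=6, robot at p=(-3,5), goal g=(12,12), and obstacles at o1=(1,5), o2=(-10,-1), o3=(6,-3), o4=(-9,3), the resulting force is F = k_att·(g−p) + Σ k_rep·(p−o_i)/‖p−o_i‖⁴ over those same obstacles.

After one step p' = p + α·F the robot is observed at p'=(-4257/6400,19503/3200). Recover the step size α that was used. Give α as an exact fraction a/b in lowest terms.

α = 1/8

F_att = 5/4·(g−p) = 5/4·(15,7) = (18.7500,8.7500)
o1: d²=16 ≤ ρ²=55; F_rep = 6·(-4,0)/16² = (-0.0938,0.0000)
o2: d²=85 > ρ²=55 → inactive
o3: d²=145 > ρ²=55 → inactive
o4: d²=40 ≤ ρ²=55; F_rep = 6·(6,2)/40² = (0.0225,0.0075)
F = F_att + ΣF_rep = (18.6788,8.7575)
Δp = p'−p = (2.3348,1.0947); α = Δx/Fx = (14943/6400) / (14943/800) = 1/8
check: Δy/Fy = (3503/3200) / (3503/400) = 1/8 ✓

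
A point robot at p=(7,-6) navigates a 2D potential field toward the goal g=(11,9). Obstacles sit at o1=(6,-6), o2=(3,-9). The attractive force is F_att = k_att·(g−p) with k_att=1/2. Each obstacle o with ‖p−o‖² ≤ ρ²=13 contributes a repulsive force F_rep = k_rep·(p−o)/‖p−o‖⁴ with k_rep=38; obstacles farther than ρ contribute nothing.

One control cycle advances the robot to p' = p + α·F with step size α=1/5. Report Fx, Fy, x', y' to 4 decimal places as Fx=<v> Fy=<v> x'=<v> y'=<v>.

F_att = 1/2·(g−p) = 1/2·(4,15) = (2.0000,7.5000)
o1: d²=1 ≤ ρ²=13; F_rep = 38·(1,0)/1² = (38.0000,0.0000)
o2: d²=25 > ρ²=13 → inactive
F = F_att + ΣF_rep = (40.0000,7.5000)
p' = p + 1/5·F = (15.0000,-4.5000)

Fx=40.0000 Fy=7.5000 x'=15.0000 y'=-4.5000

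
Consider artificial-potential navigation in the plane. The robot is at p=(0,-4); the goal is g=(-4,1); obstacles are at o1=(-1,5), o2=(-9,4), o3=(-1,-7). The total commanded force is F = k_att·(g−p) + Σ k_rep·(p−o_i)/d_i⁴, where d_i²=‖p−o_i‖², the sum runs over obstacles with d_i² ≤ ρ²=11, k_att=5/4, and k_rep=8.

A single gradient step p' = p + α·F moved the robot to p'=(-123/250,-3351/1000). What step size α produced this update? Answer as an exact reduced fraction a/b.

α = 1/10

F_att = 5/4·(g−p) = 5/4·(-4,5) = (-5.0000,6.2500)
o1: d²=82 > ρ²=11 → inactive
o2: d²=145 > ρ²=11 → inactive
o3: d²=10 ≤ ρ²=11; F_rep = 8·(1,3)/10² = (0.0800,0.2400)
F = F_att + ΣF_rep = (-4.9200,6.4900)
Δp = p'−p = (-0.4920,0.6490); α = Δx/Fx = (-123/250) / (-123/25) = 1/10
check: Δy/Fy = (649/1000) / (649/100) = 1/10 ✓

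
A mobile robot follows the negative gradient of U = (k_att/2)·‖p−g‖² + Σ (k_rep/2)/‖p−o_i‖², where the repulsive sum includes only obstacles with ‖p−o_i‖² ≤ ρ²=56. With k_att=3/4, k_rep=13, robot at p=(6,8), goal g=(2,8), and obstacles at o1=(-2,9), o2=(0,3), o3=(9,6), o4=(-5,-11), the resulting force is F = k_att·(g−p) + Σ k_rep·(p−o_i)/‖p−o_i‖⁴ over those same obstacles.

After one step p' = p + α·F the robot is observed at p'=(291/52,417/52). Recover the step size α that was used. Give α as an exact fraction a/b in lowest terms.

α = 1/8

F_att = 3/4·(g−p) = 3/4·(-4,0) = (-3.0000,0.0000)
o1: d²=65 > ρ²=56 → inactive
o2: d²=61 > ρ²=56 → inactive
o3: d²=13 ≤ ρ²=56; F_rep = 13·(-3,2)/13² = (-0.2308,0.1538)
o4: d²=482 > ρ²=56 → inactive
F = F_att + ΣF_rep = (-3.2308,0.1538)
Δp = p'−p = (-0.4038,0.0192); α = Δx/Fx = (-21/52) / (-42/13) = 1/8
check: Δy/Fy = (1/52) / (2/13) = 1/8 ✓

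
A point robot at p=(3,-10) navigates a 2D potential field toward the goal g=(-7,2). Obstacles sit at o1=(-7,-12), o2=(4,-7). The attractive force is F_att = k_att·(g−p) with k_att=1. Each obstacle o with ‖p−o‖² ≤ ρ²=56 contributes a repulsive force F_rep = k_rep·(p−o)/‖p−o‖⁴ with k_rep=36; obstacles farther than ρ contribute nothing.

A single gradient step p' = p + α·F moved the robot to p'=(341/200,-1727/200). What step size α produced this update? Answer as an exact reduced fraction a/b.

F_att = 1·(g−p) = 1·(-10,12) = (-10.0000,12.0000)
o1: d²=104 > ρ²=56 → inactive
o2: d²=10 ≤ ρ²=56; F_rep = 36·(-1,-3)/10² = (-0.3600,-1.0800)
F = F_att + ΣF_rep = (-10.3600,10.9200)
Δp = p'−p = (-1.2950,1.3650); α = Δx/Fx = (-259/200) / (-259/25) = 1/8
check: Δy/Fy = (273/200) / (273/25) = 1/8 ✓

α = 1/8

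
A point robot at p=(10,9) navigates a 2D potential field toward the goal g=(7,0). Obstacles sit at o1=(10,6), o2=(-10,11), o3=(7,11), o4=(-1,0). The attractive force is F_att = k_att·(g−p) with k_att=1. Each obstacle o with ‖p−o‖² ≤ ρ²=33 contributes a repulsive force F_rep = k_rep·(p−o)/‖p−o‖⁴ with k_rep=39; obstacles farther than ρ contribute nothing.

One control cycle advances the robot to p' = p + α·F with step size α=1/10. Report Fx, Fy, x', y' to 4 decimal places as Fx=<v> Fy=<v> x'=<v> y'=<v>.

F_att = 1·(g−p) = 1·(-3,-9) = (-3.0000,-9.0000)
o1: d²=9 ≤ ρ²=33; F_rep = 39·(0,3)/9² = (0.0000,1.4444)
o2: d²=404 > ρ²=33 → inactive
o3: d²=13 ≤ ρ²=33; F_rep = 39·(3,-2)/13² = (0.6923,-0.4615)
o4: d²=202 > ρ²=33 → inactive
F = F_att + ΣF_rep = (-2.3077,-8.0171)
p' = p + 1/10·F = (9.7692,8.1983)

Fx=-2.3077 Fy=-8.0171 x'=9.7692 y'=8.1983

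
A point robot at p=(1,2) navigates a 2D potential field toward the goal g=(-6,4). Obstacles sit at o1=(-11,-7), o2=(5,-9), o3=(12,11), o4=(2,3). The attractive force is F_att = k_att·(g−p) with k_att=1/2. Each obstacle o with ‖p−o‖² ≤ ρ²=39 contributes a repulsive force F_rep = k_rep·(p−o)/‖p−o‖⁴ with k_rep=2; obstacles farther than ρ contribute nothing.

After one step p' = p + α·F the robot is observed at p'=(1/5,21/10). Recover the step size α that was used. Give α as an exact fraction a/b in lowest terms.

α = 1/5

F_att = 1/2·(g−p) = 1/2·(-7,2) = (-3.5000,1.0000)
o1: d²=225 > ρ²=39 → inactive
o2: d²=137 > ρ²=39 → inactive
o3: d²=202 > ρ²=39 → inactive
o4: d²=2 ≤ ρ²=39; F_rep = 2·(-1,-1)/2² = (-0.5000,-0.5000)
F = F_att + ΣF_rep = (-4.0000,0.5000)
Δp = p'−p = (-0.8000,0.1000); α = Δx/Fx = (-4/5) / (-4) = 1/5
check: Δy/Fy = (1/10) / (1/2) = 1/5 ✓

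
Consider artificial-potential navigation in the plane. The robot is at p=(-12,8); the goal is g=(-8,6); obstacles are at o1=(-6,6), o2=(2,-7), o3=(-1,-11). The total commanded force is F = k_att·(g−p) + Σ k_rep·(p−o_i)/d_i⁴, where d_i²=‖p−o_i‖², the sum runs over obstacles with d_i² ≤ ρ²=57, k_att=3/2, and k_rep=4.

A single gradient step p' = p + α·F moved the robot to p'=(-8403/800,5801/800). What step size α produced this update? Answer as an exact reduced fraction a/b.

α = 1/4

F_att = 3/2·(g−p) = 3/2·(4,-2) = (6.0000,-3.0000)
o1: d²=40 ≤ ρ²=57; F_rep = 4·(-6,2)/40² = (-0.0150,0.0050)
o2: d²=421 > ρ²=57 → inactive
o3: d²=482 > ρ²=57 → inactive
F = F_att + ΣF_rep = (5.9850,-2.9950)
Δp = p'−p = (1.4963,-0.7488); α = Δx/Fx = (1197/800) / (1197/200) = 1/4
check: Δy/Fy = (-599/800) / (-599/200) = 1/4 ✓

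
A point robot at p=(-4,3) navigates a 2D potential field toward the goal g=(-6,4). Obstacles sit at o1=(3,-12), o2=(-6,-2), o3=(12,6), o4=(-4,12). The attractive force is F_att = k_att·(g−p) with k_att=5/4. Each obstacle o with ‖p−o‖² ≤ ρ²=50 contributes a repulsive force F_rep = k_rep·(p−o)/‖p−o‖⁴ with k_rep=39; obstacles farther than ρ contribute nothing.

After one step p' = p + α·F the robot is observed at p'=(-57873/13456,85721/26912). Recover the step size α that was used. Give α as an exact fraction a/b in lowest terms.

F_att = 5/4·(g−p) = 5/4·(-2,1) = (-2.5000,1.2500)
o1: d²=274 > ρ²=50 → inactive
o2: d²=29 ≤ ρ²=50; F_rep = 39·(2,5)/29² = (0.0927,0.2319)
o3: d²=265 > ρ²=50 → inactive
o4: d²=81 > ρ²=50 → inactive
F = F_att + ΣF_rep = (-2.4073,1.4819)
Δp = p'−p = (-0.3009,0.1852); α = Δx/Fx = (-4049/13456) / (-4049/1682) = 1/8
check: Δy/Fy = (4985/26912) / (4985/3364) = 1/8 ✓

α = 1/8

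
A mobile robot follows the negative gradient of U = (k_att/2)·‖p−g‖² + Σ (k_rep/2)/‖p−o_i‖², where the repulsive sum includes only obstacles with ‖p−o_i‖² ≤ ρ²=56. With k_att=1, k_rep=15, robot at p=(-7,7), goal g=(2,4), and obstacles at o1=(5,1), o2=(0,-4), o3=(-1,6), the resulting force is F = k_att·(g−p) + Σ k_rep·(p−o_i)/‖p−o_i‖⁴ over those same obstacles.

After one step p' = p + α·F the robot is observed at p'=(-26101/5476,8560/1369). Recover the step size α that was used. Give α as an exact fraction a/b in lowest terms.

F_att = 1·(g−p) = 1·(9,-3) = (9.0000,-3.0000)
o1: d²=180 > ρ²=56 → inactive
o2: d²=170 > ρ²=56 → inactive
o3: d²=37 ≤ ρ²=56; F_rep = 15·(-6,1)/37² = (-0.0657,0.0110)
F = F_att + ΣF_rep = (8.9343,-2.9890)
Δp = p'−p = (2.2336,-0.7473); α = Δx/Fx = (12231/5476) / (12231/1369) = 1/4
check: Δy/Fy = (-1023/1369) / (-4092/1369) = 1/4 ✓

α = 1/4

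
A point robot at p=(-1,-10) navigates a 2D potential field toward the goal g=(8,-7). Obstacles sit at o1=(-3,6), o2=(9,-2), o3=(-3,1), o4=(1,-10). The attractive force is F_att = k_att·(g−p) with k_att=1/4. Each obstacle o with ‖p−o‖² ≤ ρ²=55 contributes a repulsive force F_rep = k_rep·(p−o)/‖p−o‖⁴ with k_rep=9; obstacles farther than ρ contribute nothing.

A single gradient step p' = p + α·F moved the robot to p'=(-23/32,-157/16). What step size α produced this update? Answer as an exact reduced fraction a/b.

α = 1/4

F_att = 1/4·(g−p) = 1/4·(9,3) = (2.2500,0.7500)
o1: d²=260 > ρ²=55 → inactive
o2: d²=164 > ρ²=55 → inactive
o3: d²=125 > ρ²=55 → inactive
o4: d²=4 ≤ ρ²=55; F_rep = 9·(-2,0)/4² = (-1.1250,0.0000)
F = F_att + ΣF_rep = (1.1250,0.7500)
Δp = p'−p = (0.2812,0.1875); α = Δx/Fx = (9/32) / (9/8) = 1/4
check: Δy/Fy = (3/16) / (3/4) = 1/4 ✓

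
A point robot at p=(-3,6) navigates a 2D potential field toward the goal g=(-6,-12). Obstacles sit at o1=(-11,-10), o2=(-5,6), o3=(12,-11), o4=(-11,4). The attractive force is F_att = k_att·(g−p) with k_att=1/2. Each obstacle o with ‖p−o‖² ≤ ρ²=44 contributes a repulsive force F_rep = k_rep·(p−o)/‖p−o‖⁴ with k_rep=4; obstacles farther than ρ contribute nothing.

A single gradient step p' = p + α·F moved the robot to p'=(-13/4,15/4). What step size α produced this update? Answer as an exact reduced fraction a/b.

F_att = 1/2·(g−p) = 1/2·(-3,-18) = (-1.5000,-9.0000)
o1: d²=320 > ρ²=44 → inactive
o2: d²=4 ≤ ρ²=44; F_rep = 4·(2,0)/4² = (0.5000,0.0000)
o3: d²=514 > ρ²=44 → inactive
o4: d²=68 > ρ²=44 → inactive
F = F_att + ΣF_rep = (-1.0000,-9.0000)
Δp = p'−p = (-0.2500,-2.2500); α = Δx/Fx = (-1/4) / (-1) = 1/4
check: Δy/Fy = (-9/4) / (-9) = 1/4 ✓

α = 1/4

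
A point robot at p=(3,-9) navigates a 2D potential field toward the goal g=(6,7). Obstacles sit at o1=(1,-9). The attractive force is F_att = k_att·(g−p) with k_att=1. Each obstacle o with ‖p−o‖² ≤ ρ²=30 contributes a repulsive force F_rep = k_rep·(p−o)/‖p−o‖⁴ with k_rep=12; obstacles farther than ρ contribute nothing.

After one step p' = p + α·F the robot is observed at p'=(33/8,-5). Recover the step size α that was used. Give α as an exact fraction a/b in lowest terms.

α = 1/4

F_att = 1·(g−p) = 1·(3,16) = (3.0000,16.0000)
o1: d²=4 ≤ ρ²=30; F_rep = 12·(2,0)/4² = (1.5000,0.0000)
F = F_att + ΣF_rep = (4.5000,16.0000)
Δp = p'−p = (1.1250,4.0000); α = Δx/Fx = (9/8) / (9/2) = 1/4
check: Δy/Fy = (4) / (16) = 1/4 ✓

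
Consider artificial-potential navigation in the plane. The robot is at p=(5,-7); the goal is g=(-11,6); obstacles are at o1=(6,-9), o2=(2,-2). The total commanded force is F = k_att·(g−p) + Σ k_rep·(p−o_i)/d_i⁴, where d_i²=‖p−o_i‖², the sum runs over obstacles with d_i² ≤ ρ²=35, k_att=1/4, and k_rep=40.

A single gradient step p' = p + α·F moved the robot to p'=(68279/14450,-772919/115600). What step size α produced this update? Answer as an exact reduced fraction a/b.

α = 1/20

F_att = 1/4·(g−p) = 1/4·(-16,13) = (-4.0000,3.2500)
o1: d²=5 ≤ ρ²=35; F_rep = 40·(-1,2)/5² = (-1.6000,3.2000)
o2: d²=34 ≤ ρ²=35; F_rep = 40·(3,-5)/34² = (0.1038,-0.1730)
F = F_att + ΣF_rep = (-5.4962,6.2770)
Δp = p'−p = (-0.2748,0.3138); α = Δx/Fx = (-3971/14450) / (-7942/1445) = 1/20
check: Δy/Fy = (36281/115600) / (36281/5780) = 1/20 ✓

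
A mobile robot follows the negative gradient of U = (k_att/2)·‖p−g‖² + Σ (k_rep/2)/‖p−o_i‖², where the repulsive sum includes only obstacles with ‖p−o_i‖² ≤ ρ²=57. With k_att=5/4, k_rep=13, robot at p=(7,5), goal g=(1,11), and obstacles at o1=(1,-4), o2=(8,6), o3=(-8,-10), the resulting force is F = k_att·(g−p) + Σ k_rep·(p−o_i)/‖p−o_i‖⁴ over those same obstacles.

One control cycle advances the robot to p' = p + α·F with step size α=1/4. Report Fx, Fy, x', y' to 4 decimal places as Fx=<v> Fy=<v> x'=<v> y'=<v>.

F_att = 5/4·(g−p) = 5/4·(-6,6) = (-7.5000,7.5000)
o1: d²=117 > ρ²=57 → inactive
o2: d²=2 ≤ ρ²=57; F_rep = 13·(-1,-1)/2² = (-3.2500,-3.2500)
o3: d²=450 > ρ²=57 → inactive
F = F_att + ΣF_rep = (-10.7500,4.2500)
p' = p + 1/4·F = (4.3125,6.0625)

Fx=-10.7500 Fy=4.2500 x'=4.3125 y'=6.0625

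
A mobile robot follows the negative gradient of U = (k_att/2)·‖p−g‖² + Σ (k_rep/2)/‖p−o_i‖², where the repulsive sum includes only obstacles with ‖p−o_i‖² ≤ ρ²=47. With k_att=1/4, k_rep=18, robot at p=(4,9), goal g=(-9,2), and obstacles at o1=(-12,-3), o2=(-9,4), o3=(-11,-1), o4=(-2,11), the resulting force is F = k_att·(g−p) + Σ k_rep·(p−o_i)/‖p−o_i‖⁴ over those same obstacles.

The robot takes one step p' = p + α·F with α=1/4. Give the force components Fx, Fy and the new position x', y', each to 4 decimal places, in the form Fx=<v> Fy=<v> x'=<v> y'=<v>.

F_att = 1/4·(g−p) = 1/4·(-13,-7) = (-3.2500,-1.7500)
o1: d²=400 > ρ²=47 → inactive
o2: d²=194 > ρ²=47 → inactive
o3: d²=325 > ρ²=47 → inactive
o4: d²=40 ≤ ρ²=47; F_rep = 18·(6,-2)/40² = (0.0675,-0.0225)
F = F_att + ΣF_rep = (-3.1825,-1.7725)
p' = p + 1/4·F = (3.2044,8.5569)

Fx=-3.1825 Fy=-1.7725 x'=3.2044 y'=8.5569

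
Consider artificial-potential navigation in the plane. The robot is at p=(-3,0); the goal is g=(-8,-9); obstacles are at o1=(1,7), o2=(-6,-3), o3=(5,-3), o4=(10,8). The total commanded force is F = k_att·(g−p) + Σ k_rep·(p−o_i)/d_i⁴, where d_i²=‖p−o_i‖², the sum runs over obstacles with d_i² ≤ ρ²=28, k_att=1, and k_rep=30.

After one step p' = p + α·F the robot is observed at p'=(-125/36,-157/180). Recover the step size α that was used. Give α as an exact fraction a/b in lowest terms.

F_att = 1·(g−p) = 1·(-5,-9) = (-5.0000,-9.0000)
o1: d²=65 > ρ²=28 → inactive
o2: d²=18 ≤ ρ²=28; F_rep = 30·(3,3)/18² = (0.2778,0.2778)
o3: d²=73 > ρ²=28 → inactive
o4: d²=233 > ρ²=28 → inactive
F = F_att + ΣF_rep = (-4.7222,-8.7222)
Δp = p'−p = (-0.4722,-0.8722); α = Δx/Fx = (-17/36) / (-85/18) = 1/10
check: Δy/Fy = (-157/180) / (-157/18) = 1/10 ✓

α = 1/10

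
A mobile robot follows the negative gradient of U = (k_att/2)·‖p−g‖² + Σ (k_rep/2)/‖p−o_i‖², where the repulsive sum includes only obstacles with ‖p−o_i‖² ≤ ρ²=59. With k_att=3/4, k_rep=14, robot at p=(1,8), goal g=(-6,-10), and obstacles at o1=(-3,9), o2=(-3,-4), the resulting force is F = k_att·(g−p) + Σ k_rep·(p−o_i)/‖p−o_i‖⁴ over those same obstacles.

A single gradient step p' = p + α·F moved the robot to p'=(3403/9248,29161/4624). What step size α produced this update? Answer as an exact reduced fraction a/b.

F_att = 3/4·(g−p) = 3/4·(-7,-18) = (-5.2500,-13.5000)
o1: d²=17 ≤ ρ²=59; F_rep = 14·(4,-1)/17² = (0.1938,-0.0484)
o2: d²=160 > ρ²=59 → inactive
F = F_att + ΣF_rep = (-5.0562,-13.5484)
Δp = p'−p = (-0.6320,-1.6936); α = Δx/Fx = (-5845/9248) / (-5845/1156) = 1/8
check: Δy/Fy = (-7831/4624) / (-7831/578) = 1/8 ✓

α = 1/8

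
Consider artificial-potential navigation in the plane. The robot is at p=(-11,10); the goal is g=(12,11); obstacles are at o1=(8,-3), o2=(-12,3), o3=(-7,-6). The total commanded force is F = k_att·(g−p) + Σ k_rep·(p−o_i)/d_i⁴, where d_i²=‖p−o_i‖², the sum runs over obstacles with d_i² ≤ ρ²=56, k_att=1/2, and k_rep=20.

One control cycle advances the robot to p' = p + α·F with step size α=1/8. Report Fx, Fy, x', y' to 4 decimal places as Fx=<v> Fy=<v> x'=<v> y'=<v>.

Fx=11.5080 Fy=0.5560 x'=-9.5615 y'=10.0695

F_att = 1/2·(g−p) = 1/2·(23,1) = (11.5000,0.5000)
o1: d²=530 > ρ²=56 → inactive
o2: d²=50 ≤ ρ²=56; F_rep = 20·(1,7)/50² = (0.0080,0.0560)
o3: d²=272 > ρ²=56 → inactive
F = F_att + ΣF_rep = (11.5080,0.5560)
p' = p + 1/8·F = (-9.5615,10.0695)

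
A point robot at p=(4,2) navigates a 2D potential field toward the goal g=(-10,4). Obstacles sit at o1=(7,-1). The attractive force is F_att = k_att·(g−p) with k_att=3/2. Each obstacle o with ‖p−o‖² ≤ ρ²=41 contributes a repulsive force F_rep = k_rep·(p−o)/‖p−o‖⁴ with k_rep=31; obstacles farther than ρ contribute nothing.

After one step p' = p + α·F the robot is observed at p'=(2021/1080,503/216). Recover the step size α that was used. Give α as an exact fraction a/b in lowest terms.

α = 1/10

F_att = 3/2·(g−p) = 3/2·(-14,2) = (-21.0000,3.0000)
o1: d²=18 ≤ ρ²=41; F_rep = 31·(-3,3)/18² = (-0.2870,0.2870)
F = F_att + ΣF_rep = (-21.2870,3.2870)
Δp = p'−p = (-2.1287,0.3287); α = Δx/Fx = (-2299/1080) / (-2299/108) = 1/10
check: Δy/Fy = (71/216) / (355/108) = 1/10 ✓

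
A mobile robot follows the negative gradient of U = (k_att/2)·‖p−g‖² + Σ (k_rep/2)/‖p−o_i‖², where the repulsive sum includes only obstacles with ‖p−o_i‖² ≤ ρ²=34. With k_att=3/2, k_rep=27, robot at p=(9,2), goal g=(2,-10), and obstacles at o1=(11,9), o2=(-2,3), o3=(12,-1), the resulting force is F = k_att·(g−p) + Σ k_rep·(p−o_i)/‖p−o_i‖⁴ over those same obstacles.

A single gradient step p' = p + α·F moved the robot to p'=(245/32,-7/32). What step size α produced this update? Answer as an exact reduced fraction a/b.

F_att = 3/2·(g−p) = 3/2·(-7,-12) = (-10.5000,-18.0000)
o1: d²=53 > ρ²=34 → inactive
o2: d²=122 > ρ²=34 → inactive
o3: d²=18 ≤ ρ²=34; F_rep = 27·(-3,3)/18² = (-0.2500,0.2500)
F = F_att + ΣF_rep = (-10.7500,-17.7500)
Δp = p'−p = (-1.3438,-2.2188); α = Δx/Fx = (-43/32) / (-43/4) = 1/8
check: Δy/Fy = (-71/32) / (-71/4) = 1/8 ✓

α = 1/8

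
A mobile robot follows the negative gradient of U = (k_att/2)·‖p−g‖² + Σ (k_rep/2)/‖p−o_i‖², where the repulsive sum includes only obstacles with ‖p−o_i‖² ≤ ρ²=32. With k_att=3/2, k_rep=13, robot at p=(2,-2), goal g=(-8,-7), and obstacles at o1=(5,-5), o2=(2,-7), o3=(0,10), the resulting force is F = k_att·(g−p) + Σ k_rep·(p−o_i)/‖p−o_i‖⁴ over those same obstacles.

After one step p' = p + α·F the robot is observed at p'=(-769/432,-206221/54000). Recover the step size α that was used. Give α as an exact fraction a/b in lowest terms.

α = 1/4

F_att = 3/2·(g−p) = 3/2·(-10,-5) = (-15.0000,-7.5000)
o1: d²=18 ≤ ρ²=32; F_rep = 13·(-3,3)/18² = (-0.1204,0.1204)
o2: d²=25 ≤ ρ²=32; F_rep = 13·(0,5)/25² = (0.0000,0.1040)
o3: d²=148 > ρ²=32 → inactive
F = F_att + ΣF_rep = (-15.1204,-7.2756)
Δp = p'−p = (-3.7801,-1.8189); α = Δx/Fx = (-1633/432) / (-1633/108) = 1/4
check: Δy/Fy = (-98221/54000) / (-98221/13500) = 1/4 ✓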